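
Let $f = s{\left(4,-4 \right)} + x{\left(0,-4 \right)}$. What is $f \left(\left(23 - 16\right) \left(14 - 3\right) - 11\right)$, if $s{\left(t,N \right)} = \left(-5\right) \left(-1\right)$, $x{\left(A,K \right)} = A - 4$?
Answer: $66$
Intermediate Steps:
$x{\left(A,K \right)} = -4 + A$
$s{\left(t,N \right)} = 5$
$f = 1$ ($f = 5 + \left(-4 + 0\right) = 5 - 4 = 1$)
$f \left(\left(23 - 16\right) \left(14 - 3\right) - 11\right) = 1 \left(\left(23 - 16\right) \left(14 - 3\right) - 11\right) = 1 \left(7 \cdot 11 - 11\right) = 1 \left(77 - 11\right) = 1 \cdot 66 = 66$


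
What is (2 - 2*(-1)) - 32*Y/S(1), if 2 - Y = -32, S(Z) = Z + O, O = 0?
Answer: -1084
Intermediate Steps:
S(Z) = Z (S(Z) = Z + 0 = Z)
Y = 34 (Y = 2 - 1*(-32) = 2 + 32 = 34)
(2 - 2*(-1)) - 32*Y/S(1) = (2 - 2*(-1)) - 1088/1 = (2 + 2) - 1088 = 4 - 32*34 = 4 - 1088 = -1084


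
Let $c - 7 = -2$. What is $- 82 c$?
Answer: $-410$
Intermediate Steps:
$c = 5$ ($c = 7 - 2 = 5$)
$- 82 c = \left(-82\right) 5 = -410$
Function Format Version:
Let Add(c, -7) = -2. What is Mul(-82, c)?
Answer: -410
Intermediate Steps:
c = 5 (c = Add(7, -2) = 5)
Mul(-82, c) = Mul(-82, 5) = -410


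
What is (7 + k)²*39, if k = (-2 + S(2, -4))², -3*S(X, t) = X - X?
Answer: 4719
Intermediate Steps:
S(X, t) = 0 (S(X, t) = -(X - X)/3 = -⅓*0 = 0)
k = 4 (k = (-2 + 0)² = (-2)² = 4)
(7 + k)²*39 = (7 + 4)²*39 = 11²*39 = 121*39 = 4719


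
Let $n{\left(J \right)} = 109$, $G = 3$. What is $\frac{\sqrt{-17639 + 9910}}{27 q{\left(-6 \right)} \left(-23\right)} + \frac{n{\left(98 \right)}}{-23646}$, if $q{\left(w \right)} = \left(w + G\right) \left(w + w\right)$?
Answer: $- \frac{109}{23646} - \frac{i \sqrt{7729}}{22356} \approx -0.0046097 - 0.0039325 i$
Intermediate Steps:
$q{\left(w \right)} = 2 w \left(3 + w\right)$ ($q{\left(w \right)} = \left(w + 3\right) \left(w + w\right) = \left(3 + w\right) 2 w = 2 w \left(3 + w\right)$)
$\frac{\sqrt{-17639 + 9910}}{27 q{\left(-6 \right)} \left(-23\right)} + \frac{n{\left(98 \right)}}{-23646} = \frac{\sqrt{-17639 + 9910}}{27 \cdot 2 \left(-6\right) \left(3 - 6\right) \left(-23\right)} + \frac{109}{-23646} = \frac{\sqrt{-7729}}{27 \cdot 2 \left(-6\right) \left(-3\right) \left(-23\right)} + 109 \left(- \frac{1}{23646}\right) = \frac{i \sqrt{7729}}{27 \cdot 36 \left(-23\right)} - \frac{109}{23646} = \frac{i \sqrt{7729}}{972 \left(-23\right)} - \frac{109}{23646} = \frac{i \sqrt{7729}}{-22356} - \frac{109}{23646} = i \sqrt{7729} \left(- \frac{1}{22356}\right) - \frac{109}{23646} = - \frac{i \sqrt{7729}}{22356} - \frac{109}{23646} = - \frac{109}{23646} - \frac{i \sqrt{7729}}{22356}$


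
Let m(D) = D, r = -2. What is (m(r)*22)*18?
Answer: -792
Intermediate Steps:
(m(r)*22)*18 = -2*22*18 = -44*18 = -792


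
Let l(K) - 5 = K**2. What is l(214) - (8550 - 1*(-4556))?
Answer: 32695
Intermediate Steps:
l(K) = 5 + K**2
l(214) - (8550 - 1*(-4556)) = (5 + 214**2) - (8550 - 1*(-4556)) = (5 + 45796) - (8550 + 4556) = 45801 - 1*13106 = 45801 - 13106 = 32695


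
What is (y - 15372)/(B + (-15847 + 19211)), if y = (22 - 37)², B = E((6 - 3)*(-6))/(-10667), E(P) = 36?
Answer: -161573049/35883752 ≈ -4.5027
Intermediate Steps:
B = -36/10667 (B = 36/(-10667) = 36*(-1/10667) = -36/10667 ≈ -0.0033749)
y = 225 (y = (-15)² = 225)
(y - 15372)/(B + (-15847 + 19211)) = (225 - 15372)/(-36/10667 + (-15847 + 19211)) = -15147/(-36/10667 + 3364) = -15147/35883752/10667 = -15147*10667/35883752 = -161573049/35883752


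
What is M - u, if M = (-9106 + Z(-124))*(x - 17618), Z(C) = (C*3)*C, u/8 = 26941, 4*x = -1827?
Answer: -1338757845/2 ≈ -6.6938e+8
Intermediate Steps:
x = -1827/4 (x = (¼)*(-1827) = -1827/4 ≈ -456.75)
u = 215528 (u = 8*26941 = 215528)
Z(C) = 3*C² (Z(C) = (3*C)*C = 3*C²)
M = -1338326789/2 (M = (-9106 + 3*(-124)²)*(-1827/4 - 17618) = (-9106 + 3*15376)*(-72299/4) = (-9106 + 46128)*(-72299/4) = 37022*(-72299/4) = -1338326789/2 ≈ -6.6916e+8)
M - u = -1338326789/2 - 1*215528 = -1338326789/2 - 215528 = -1338757845/2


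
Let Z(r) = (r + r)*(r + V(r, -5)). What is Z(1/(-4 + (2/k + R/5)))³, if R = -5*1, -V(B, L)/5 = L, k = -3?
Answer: -16232712768/24137569 ≈ -672.51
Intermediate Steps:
V(B, L) = -5*L
R = -5
Z(r) = 2*r*(25 + r) (Z(r) = (r + r)*(r - 5*(-5)) = (2*r)*(r + 25) = (2*r)*(25 + r) = 2*r*(25 + r))
Z(1/(-4 + (2/k + R/5)))³ = (2*(25 + 1/(-4 + (2/(-3) - 5/5)))/(-4 + (2/(-3) - 5/5)))³ = (2*(25 + 1/(-4 + (2*(-⅓) - 5*⅕)))/(-4 + (2*(-⅓) - 5*⅕)))³ = (2*(25 + 1/(-4 + (-⅔ - 1)))/(-4 + (-⅔ - 1)))³ = (2*(25 + 1/(-4 - 5/3))/(-4 - 5/3))³ = (2*(25 + 1/(-17/3))/(-17/3))³ = (2*(-3/17)*(25 - 3/17))³ = (2*(-3/17)*(422/17))³ = (-2532/289)³ = -16232712768/24137569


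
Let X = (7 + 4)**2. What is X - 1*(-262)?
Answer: 383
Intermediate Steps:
X = 121 (X = 11**2 = 121)
X - 1*(-262) = 121 - 1*(-262) = 121 + 262 = 383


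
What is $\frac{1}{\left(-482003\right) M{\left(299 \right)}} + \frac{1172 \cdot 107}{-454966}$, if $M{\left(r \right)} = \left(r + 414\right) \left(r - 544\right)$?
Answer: $- \frac{5279426514409127}{19153771519713565} \approx -0.27563$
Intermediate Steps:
$M{\left(r \right)} = \left(-544 + r\right) \left(414 + r\right)$ ($M{\left(r \right)} = \left(414 + r\right) \left(-544 + r\right) = \left(-544 + r\right) \left(414 + r\right)$)
$\frac{1}{\left(-482003\right) M{\left(299 \right)}} + \frac{1172 \cdot 107}{-454966} = \frac{1}{\left(-482003\right) \left(-225216 + 299^{2} - 38870\right)} + \frac{1172 \cdot 107}{-454966} = - \frac{1}{482003 \left(-225216 + 89401 - 38870\right)} + 125404 \left(- \frac{1}{454966}\right) = - \frac{1}{482003 \left(-174685\right)} - \frac{62702}{227483} = \left(- \frac{1}{482003}\right) \left(- \frac{1}{174685}\right) - \frac{62702}{227483} = \frac{1}{84198694055} - \frac{62702}{227483} = - \frac{5279426514409127}{19153771519713565}$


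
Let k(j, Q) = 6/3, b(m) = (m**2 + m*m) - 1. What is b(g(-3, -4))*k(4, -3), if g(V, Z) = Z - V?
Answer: 2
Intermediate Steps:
b(m) = -1 + 2*m**2 (b(m) = (m**2 + m**2) - 1 = 2*m**2 - 1 = -1 + 2*m**2)
k(j, Q) = 2 (k(j, Q) = 6*(1/3) = 2)
b(g(-3, -4))*k(4, -3) = (-1 + 2*(-4 - 1*(-3))**2)*2 = (-1 + 2*(-4 + 3)**2)*2 = (-1 + 2*(-1)**2)*2 = (-1 + 2*1)*2 = (-1 + 2)*2 = 1*2 = 2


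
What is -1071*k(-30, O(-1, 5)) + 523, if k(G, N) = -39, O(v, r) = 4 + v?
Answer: 42292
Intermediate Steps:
-1071*k(-30, O(-1, 5)) + 523 = -1071*(-39) + 523 = 41769 + 523 = 42292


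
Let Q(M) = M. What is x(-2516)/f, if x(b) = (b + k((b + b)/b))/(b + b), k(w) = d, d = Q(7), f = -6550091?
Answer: -2509/32960057912 ≈ -7.6122e-8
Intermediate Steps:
d = 7
k(w) = 7
x(b) = (7 + b)/(2*b) (x(b) = (b + 7)/(b + b) = (7 + b)/((2*b)) = (7 + b)*(1/(2*b)) = (7 + b)/(2*b))
x(-2516)/f = ((½)*(7 - 2516)/(-2516))/(-6550091) = ((½)*(-1/2516)*(-2509))*(-1/6550091) = (2509/5032)*(-1/6550091) = -2509/32960057912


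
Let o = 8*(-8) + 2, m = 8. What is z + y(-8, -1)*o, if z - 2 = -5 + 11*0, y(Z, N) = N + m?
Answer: -437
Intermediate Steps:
y(Z, N) = 8 + N (y(Z, N) = N + 8 = 8 + N)
o = -62 (o = -64 + 2 = -62)
z = -3 (z = 2 + (-5 + 11*0) = 2 + (-5 + 0) = 2 - 5 = -3)
z + y(-8, -1)*o = -3 + (8 - 1)*(-62) = -3 + 7*(-62) = -3 - 434 = -437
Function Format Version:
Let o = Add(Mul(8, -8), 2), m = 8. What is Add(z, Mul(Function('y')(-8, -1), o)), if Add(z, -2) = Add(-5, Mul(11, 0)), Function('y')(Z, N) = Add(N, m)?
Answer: -437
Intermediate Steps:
Function('y')(Z, N) = Add(8, N) (Function('y')(Z, N) = Add(N, 8) = Add(8, N))
o = -62 (o = Add(-64, 2) = -62)
z = -3 (z = Add(2, Add(-5, Mul(11, 0))) = Add(2, Add(-5, 0)) = Add(2, -5) = -3)
Add(z, Mul(Function('y')(-8, -1), o)) = Add(-3, Mul(Add(8, -1), -62)) = Add(-3, Mul(7, -62)) = Add(-3, -434) = -437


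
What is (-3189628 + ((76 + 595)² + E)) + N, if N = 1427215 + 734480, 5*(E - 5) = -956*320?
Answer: -638871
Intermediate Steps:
E = -61179 (E = 5 + (-956*320)/5 = 5 + (⅕)*(-305920) = 5 - 61184 = -61179)
N = 2161695
(-3189628 + ((76 + 595)² + E)) + N = (-3189628 + ((76 + 595)² - 61179)) + 2161695 = (-3189628 + (671² - 61179)) + 2161695 = (-3189628 + (450241 - 61179)) + 2161695 = (-3189628 + 389062) + 2161695 = -2800566 + 2161695 = -638871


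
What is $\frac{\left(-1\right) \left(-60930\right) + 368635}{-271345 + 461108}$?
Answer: $\frac{429565}{189763} \approx 2.2637$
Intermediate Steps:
$\frac{\left(-1\right) \left(-60930\right) + 368635}{-271345 + 461108} = \frac{60930 + 368635}{189763} = 429565 \cdot \frac{1}{189763} = \frac{429565}{189763}$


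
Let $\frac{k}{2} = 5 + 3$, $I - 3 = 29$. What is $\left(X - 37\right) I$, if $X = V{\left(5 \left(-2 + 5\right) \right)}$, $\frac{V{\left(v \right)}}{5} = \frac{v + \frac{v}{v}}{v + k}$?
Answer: $- \frac{34144}{31} \approx -1101.4$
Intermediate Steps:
$I = 32$ ($I = 3 + 29 = 32$)
$k = 16$ ($k = 2 \left(5 + 3\right) = 2 \cdot 8 = 16$)
$V{\left(v \right)} = \frac{5 \left(1 + v\right)}{16 + v}$ ($V{\left(v \right)} = 5 \frac{v + \frac{v}{v}}{v + 16} = 5 \frac{v + 1}{16 + v} = 5 \frac{1 + v}{16 + v} = \frac{5 \left(1 + v\right)}{16 + v}$)
$X = \frac{80}{31}$ ($X = \frac{5 \left(1 + 5 \left(-2 + 5\right)\right)}{16 + 5 \left(-2 + 5\right)} = \frac{5 \left(1 + 5 \cdot 3\right)}{16 + 5 \cdot 3} = \frac{5 \left(1 + 15\right)}{16 + 15} = 5 \cdot \frac{1}{31} \cdot 16 = \frac{80}{31} \approx 2.5806$)
$\left(X - 37\right) I = \left(\frac{80}{31} - 37\right) 32 = \left(- \frac{1067}{31}\right) 32 = - \frac{34144}{31}$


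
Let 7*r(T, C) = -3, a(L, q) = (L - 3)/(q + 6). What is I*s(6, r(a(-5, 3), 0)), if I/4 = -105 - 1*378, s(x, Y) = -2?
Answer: 3864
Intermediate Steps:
a(L, q) = (-3 + L)/(6 + q)
r(T, C) = -3/7 (r(T, C) = (⅐)*(-3) = -3/7)
I = -1932 (I = 4*(-105 - 1*378) = 4*(-105 - 378) = 4*(-483) = -1932)
I*s(6, r(a(-5, 3), 0)) = -1932*(-2) = 3864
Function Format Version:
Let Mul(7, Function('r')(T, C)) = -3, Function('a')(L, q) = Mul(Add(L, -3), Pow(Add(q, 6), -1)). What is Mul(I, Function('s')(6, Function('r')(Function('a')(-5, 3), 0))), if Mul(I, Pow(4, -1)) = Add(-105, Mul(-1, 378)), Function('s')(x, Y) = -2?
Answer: 3864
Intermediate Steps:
Function('a')(L, q) = Mul(Pow(Add(6, q), -1), Add(-3, L)) (Function('a')(L, q) = Mul(Add(-3, L), Pow(Add(6, q), -1)) = Mul(Pow(Add(6, q), -1), Add(-3, L)))
Function('r')(T, C) = Rational(-3, 7) (Function('r')(T, C) = Mul(Rational(1, 7), -3) = Rational(-3, 7))
I = -1932 (I = Mul(4, Add(-105, Mul(-1, 378))) = Mul(4, Add(-105, -378)) = Mul(4, -483) = -1932)
Mul(I, Function('s')(6, Function('r')(Function('a')(-5, 3), 0))) = Mul(-1932, -2) = 3864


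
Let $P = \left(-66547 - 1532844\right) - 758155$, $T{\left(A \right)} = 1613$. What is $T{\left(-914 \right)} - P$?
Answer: $2359159$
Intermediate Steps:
$P = -2357546$ ($P = -1599391 - 758155 = -2357546$)
$T{\left(-914 \right)} - P = 1613 - -2357546 = 1613 + 2357546 = 2359159$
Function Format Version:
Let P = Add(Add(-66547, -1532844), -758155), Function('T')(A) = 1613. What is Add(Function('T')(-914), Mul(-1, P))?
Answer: 2359159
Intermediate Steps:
P = -2357546 (P = Add(-1599391, -758155) = -2357546)
Add(Function('T')(-914), Mul(-1, P)) = Add(1613, Mul(-1, -2357546)) = Add(1613, 2357546) = 2359159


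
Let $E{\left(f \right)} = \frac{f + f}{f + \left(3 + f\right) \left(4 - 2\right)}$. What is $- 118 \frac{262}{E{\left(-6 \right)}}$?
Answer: $-30916$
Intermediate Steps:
$E{\left(f \right)} = \frac{2 f}{6 + 3 f}$ ($E{\left(f \right)} = \frac{2 f}{f + \left(3 + f\right) \left(4 - 2\right)} = \frac{2 f}{f + \left(3 + f\right) 2} = \frac{2 f}{f + \left(6 + 2 f\right)} = \frac{2 f}{6 + 3 f}$)
$- 118 \frac{262}{E{\left(-6 \right)}} = - 118 \frac{262}{\frac{2}{3} \left(-6\right) \frac{1}{2 - 6}} = - 118 \frac{262}{\frac{2}{3} \left(-6\right) \frac{1}{-4}} = - 118 \frac{262}{\frac{2}{3} \left(-6\right) \left(- \frac{1}{4}\right)} = - 118 \cdot \frac{262}{1} = - 118 \cdot 262 \cdot 1 = \left(-118\right) 262 = -30916$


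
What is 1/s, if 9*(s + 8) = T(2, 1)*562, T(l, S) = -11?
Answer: -9/6254 ≈ -0.0014391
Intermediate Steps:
s = -6254/9 (s = -8 + (-11*562)/9 = -8 + (⅑)*(-6182) = -8 - 6182/9 = -6254/9 ≈ -694.89)
1/s = 1/(-6254/9) = -9/6254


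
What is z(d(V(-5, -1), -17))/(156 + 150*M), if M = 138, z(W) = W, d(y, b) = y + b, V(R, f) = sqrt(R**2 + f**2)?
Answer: -17/20856 + sqrt(26)/20856 ≈ -0.00057063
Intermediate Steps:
d(y, b) = b + y
z(d(V(-5, -1), -17))/(156 + 150*M) = (-17 + sqrt((-5)**2 + (-1)**2))/(156 + 150*138) = (-17 + sqrt(25 + 1))/(156 + 20700) = (-17 + sqrt(26))/20856 = (-17 + sqrt(26))*(1/20856) = -17/20856 + sqrt(26)/20856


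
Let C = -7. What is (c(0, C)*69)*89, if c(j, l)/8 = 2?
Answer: 98256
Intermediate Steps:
c(j, l) = 16 (c(j, l) = 8*2 = 16)
(c(0, C)*69)*89 = (16*69)*89 = 1104*89 = 98256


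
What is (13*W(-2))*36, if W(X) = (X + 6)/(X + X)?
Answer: -468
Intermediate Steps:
W(X) = (6 + X)/(2*X) (W(X) = (6 + X)/((2*X)) = (6 + X)*(1/(2*X)) = (6 + X)/(2*X))
(13*W(-2))*36 = (13*((½)*(6 - 2)/(-2)))*36 = (13*((½)*(-½)*4))*36 = (13*(-1))*36 = -13*36 = -468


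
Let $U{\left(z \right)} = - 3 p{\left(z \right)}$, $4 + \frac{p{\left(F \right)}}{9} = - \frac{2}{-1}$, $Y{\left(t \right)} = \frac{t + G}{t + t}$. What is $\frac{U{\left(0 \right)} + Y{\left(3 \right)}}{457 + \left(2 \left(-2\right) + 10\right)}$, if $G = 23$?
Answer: $\frac{175}{1389} \approx 0.12599$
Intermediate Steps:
$Y{\left(t \right)} = \frac{23 + t}{2 t}$ ($Y{\left(t \right)} = \frac{t + 23}{t + t} = \frac{23 + t}{2 t}$)
$p{\left(F \right)} = -18$ ($p{\left(F \right)} = -36 + 9 \left(- \frac{2}{-1}\right) = -36 + 9 \left(\left(-2\right) \left(-1\right)\right) = -36 + 9 \cdot 2 = -36 + 18 = -18$)
$U{\left(z \right)} = 54$ ($U{\left(z \right)} = \left(-3\right) \left(-18\right) = 54$)
$\frac{U{\left(0 \right)} + Y{\left(3 \right)}}{457 + \left(2 \left(-2\right) + 10\right)} = \frac{54 + \frac{23 + 3}{2 \cdot 3}}{457 + \left(2 \left(-2\right) + 10\right)} = \frac{54 + \frac{1}{2} \cdot \frac{1}{3} \cdot 26}{457 + \left(-4 + 10\right)} = \frac{54 + \frac{13}{3}}{457 + 6} = \frac{175}{3 \cdot 463} = \frac{175}{3} \cdot \frac{1}{463} = \frac{175}{1389}$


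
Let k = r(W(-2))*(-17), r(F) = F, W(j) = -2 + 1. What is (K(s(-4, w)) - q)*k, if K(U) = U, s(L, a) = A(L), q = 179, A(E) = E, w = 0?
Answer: -3111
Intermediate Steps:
W(j) = -1
s(L, a) = L
k = 17 (k = -1*(-17) = 17)
(K(s(-4, w)) - q)*k = (-4 - 1*179)*17 = (-4 - 179)*17 = -183*17 = -3111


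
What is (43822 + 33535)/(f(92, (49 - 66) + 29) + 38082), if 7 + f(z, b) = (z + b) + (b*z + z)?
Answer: 11051/5625 ≈ 1.9646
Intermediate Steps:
f(z, b) = -7 + b + 2*z + b*z (f(z, b) = -7 + ((z + b) + (b*z + z)) = -7 + ((b + z) + (z + b*z)) = -7 + (b + 2*z + b*z) = -7 + b + 2*z + b*z)
(43822 + 33535)/(f(92, (49 - 66) + 29) + 38082) = (43822 + 33535)/((-7 + ((49 - 66) + 29) + 2*92 + ((49 - 66) + 29)*92) + 38082) = 77357/((-7 + (-17 + 29) + 184 + (-17 + 29)*92) + 38082) = 77357/((-7 + 12 + 184 + 12*92) + 38082) = 77357/((-7 + 12 + 184 + 1104) + 38082) = 77357/(1293 + 38082) = 77357/39375 = 77357*(1/39375) = 11051/5625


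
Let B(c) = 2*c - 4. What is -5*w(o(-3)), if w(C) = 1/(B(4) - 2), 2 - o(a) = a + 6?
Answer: -5/2 ≈ -2.5000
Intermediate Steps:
B(c) = -4 + 2*c
o(a) = -4 - a (o(a) = 2 - (a + 6) = 2 - (6 + a) = 2 + (-6 - a) = -4 - a)
w(C) = 1/2 (w(C) = 1/((-4 + 2*4) - 2) = 1/((-4 + 8) - 2) = 1/(4 - 2) = 1/2)
-5*w(o(-3)) = -5*1/2 = -5/2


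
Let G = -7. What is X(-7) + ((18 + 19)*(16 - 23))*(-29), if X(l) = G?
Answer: 7504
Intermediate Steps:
X(l) = -7
X(-7) + ((18 + 19)*(16 - 23))*(-29) = -7 + ((18 + 19)*(16 - 23))*(-29) = -7 + (37*(-7))*(-29) = -7 - 259*(-29) = -7 + 7511 = 7504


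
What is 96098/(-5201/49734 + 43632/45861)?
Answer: 73061738966484/643823609 ≈ 1.1348e+5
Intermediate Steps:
96098/(-5201/49734 + 43632/45861) = 96098/(-5201*1/49734 + 43632*(1/45861)) = 96098/(-5201/49734 + 14544/15287) = 96098/(643823609/760283658) = 96098*(760283658/643823609) = 73061738966484/643823609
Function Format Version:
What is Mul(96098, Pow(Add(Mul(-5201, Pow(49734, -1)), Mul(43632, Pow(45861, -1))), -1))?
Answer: Rational(73061738966484, 643823609) ≈ 1.1348e+5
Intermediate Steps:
Mul(96098, Pow(Add(Mul(-5201, Pow(49734, -1)), Mul(43632, Pow(45861, -1))), -1)) = Mul(96098, Pow(Add(Mul(-5201, Rational(1, 49734)), Mul(43632, Rational(1, 45861))), -1)) = Mul(96098, Pow(Add(Rational(-5201, 49734), Rational(14544, 15287)), -1)) = Mul(96098, Pow(Rational(643823609, 760283658), -1)) = Mul(96098, Rational(760283658, 643823609)) = Rational(73061738966484, 643823609)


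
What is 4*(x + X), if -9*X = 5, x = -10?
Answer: -380/9 ≈ -42.222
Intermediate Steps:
X = -5/9 (X = -1/9*5 = -5/9 ≈ -0.55556)
4*(x + X) = 4*(-10 - 5/9) = 4*(-95/9) = -380/9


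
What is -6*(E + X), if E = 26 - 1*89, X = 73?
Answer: -60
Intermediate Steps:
E = -63 (E = 26 - 89 = -63)
-6*(E + X) = -6*(-63 + 73) = -6*10 = -60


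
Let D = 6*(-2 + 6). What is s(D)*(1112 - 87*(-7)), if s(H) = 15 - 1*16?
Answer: -1721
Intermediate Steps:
D = 24 (D = 6*4 = 24)
s(H) = -1 (s(H) = 15 - 16 = -1)
s(D)*(1112 - 87*(-7)) = -(1112 - 87*(-7)) = -(1112 + 609) = -1*1721 = -1721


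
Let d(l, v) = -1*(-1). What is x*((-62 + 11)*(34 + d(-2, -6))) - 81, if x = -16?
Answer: 28479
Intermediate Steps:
d(l, v) = 1
x*((-62 + 11)*(34 + d(-2, -6))) - 81 = -16*(-62 + 11)*(34 + 1) - 81 = -(-816)*35 - 81 = -16*(-1785) - 81 = 28560 - 81 = 28479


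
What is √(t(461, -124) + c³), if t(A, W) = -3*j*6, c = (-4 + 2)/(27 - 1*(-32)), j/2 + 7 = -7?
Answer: 4*√381696842/3481 ≈ 22.450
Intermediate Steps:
j = -28 (j = -14 + 2*(-7) = -14 - 14 = -28)
c = -2/59 (c = -2/(27 + 32) = -2/59 ≈ -0.033898)
t(A, W) = 504 (t(A, W) = -3*(-28)*6 = 84*6 = 504)
√(t(461, -124) + c³) = √(504 + (-2/59)³) = √(504 - 8/205379) = √(103511008/205379) = 4*√381696842/3481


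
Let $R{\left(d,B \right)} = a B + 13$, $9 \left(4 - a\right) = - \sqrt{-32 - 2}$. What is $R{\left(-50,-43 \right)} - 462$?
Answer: $-621 - \frac{43 i \sqrt{34}}{9} \approx -621.0 - 27.859 i$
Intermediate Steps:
$a = 4 + \frac{i \sqrt{34}}{9}$ ($a = 4 - \frac{\left(-1\right) \sqrt{-32 - 2}}{9} = 4 - \frac{\left(-1\right) \sqrt{-34}}{9} = 4 - \frac{\left(-1\right) i \sqrt{34}}{9} = 4 + \frac{i \sqrt{34}}{9} \approx 4.0 + 0.64788 i$)
$R{\left(d,B \right)} = 13 + B \left(4 + \frac{i \sqrt{34}}{9}\right)$ ($R{\left(d,B \right)} = \left(4 + \frac{i \sqrt{34}}{9}\right) B + 13 = B \left(4 + \frac{i \sqrt{34}}{9}\right) + 13 = 13 + B \left(4 + \frac{i \sqrt{34}}{9}\right)$)
$R{\left(-50,-43 \right)} - 462 = \left(13 + \frac{1}{9} \left(-43\right) \left(36 + i \sqrt{34}\right)\right) - 462 = \left(13 - \left(172 + \frac{43 i \sqrt{34}}{9}\right)\right) - 462 = \left(-159 - \frac{43 i \sqrt{34}}{9}\right) - 462 = -621 - \frac{43 i \sqrt{34}}{9}$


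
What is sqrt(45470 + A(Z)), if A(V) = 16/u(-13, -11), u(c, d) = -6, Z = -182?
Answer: sqrt(409206)/3 ≈ 213.23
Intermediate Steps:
A(V) = -8/3 (A(V) = 16/(-6) = 16*(-1/6) = -8/3)
sqrt(45470 + A(Z)) = sqrt(45470 - 8/3) = sqrt(136402/3) = sqrt(409206)/3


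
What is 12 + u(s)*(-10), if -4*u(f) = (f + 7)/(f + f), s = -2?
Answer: 71/8 ≈ 8.8750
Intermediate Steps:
u(f) = -(7 + f)/(8*f) (u(f) = -(f + 7)/(4*(f + f)) = -(7 + f)/(4*(2*f)) = -(7 + f)*1/(2*f)/4 = -(7 + f)/(8*f))
12 + u(s)*(-10) = 12 + ((⅛)*(-7 - 1*(-2))/(-2))*(-10) = 12 + ((⅛)*(-½)*(-7 + 2))*(-10) = 12 + ((⅛)*(-½)*(-5))*(-10) = 12 + (5/16)*(-10) = 12 - 25/8 = 71/8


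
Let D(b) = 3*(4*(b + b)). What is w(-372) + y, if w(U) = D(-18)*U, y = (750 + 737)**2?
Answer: 2371873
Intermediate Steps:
D(b) = 24*b (D(b) = 3*(4*(2*b)) = 3*(8*b) = 24*b)
y = 2211169 (y = 1487**2 = 2211169)
w(U) = -432*U (w(U) = (24*(-18))*U = -432*U)
w(-372) + y = -432*(-372) + 2211169 = 160704 + 2211169 = 2371873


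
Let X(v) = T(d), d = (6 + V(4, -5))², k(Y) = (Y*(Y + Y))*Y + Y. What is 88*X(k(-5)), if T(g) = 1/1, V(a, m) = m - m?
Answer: 88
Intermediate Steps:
k(Y) = Y + 2*Y³ (k(Y) = (Y*(2*Y))*Y + Y = (2*Y²)*Y + Y = 2*Y³ + Y = Y + 2*Y³)
V(a, m) = 0
d = 36 (d = (6 + 0)² = 6² = 36)
T(g) = 1
X(v) = 1
88*X(k(-5)) = 88*1 = 88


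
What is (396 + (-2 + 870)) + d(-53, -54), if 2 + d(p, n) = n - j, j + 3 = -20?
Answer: 1231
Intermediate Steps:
j = -23 (j = -3 - 20 = -23)
d(p, n) = 21 + n (d(p, n) = -2 + (n - 1*(-23)) = -2 + (n + 23) = -2 + (23 + n) = 21 + n)
(396 + (-2 + 870)) + d(-53, -54) = (396 + (-2 + 870)) + (21 - 54) = (396 + 868) - 33 = 1264 - 33 = 1231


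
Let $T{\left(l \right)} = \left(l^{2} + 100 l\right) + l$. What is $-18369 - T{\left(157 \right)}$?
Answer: $-58875$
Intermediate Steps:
$T{\left(l \right)} = l^{2} + 101 l$
$-18369 - T{\left(157 \right)} = -18369 - 157 \left(101 + 157\right) = -18369 - 157 \cdot 258 = -18369 - 40506 = -58875$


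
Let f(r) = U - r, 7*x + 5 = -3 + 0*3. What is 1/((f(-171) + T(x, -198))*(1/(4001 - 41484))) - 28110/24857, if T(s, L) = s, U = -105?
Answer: -6534766457/11285078 ≈ -579.06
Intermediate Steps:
x = -8/7 (x = -5/7 + (-3 + 0*3)/7 = -5/7 + (-3 + 0)/7 = -5/7 + (1/7)*(-3) = -5/7 - 3/7 = -8/7 ≈ -1.1429)
f(r) = -105 - r
1/((f(-171) + T(x, -198))*(1/(4001 - 41484))) - 28110/24857 = 1/(((-105 - 1*(-171)) - 8/7)*(1/(4001 - 41484))) - 28110/24857 = 1/(((-105 + 171) - 8/7)*(1/(-37483))) - 28110*1/24857 = 1/((66 - 8/7)*(-1/37483)) - 28110/24857 = -37483/(454/7) - 28110/24857 = (7/454)*(-37483) - 28110/24857 = -262381/454 - 28110/24857 = -6534766457/11285078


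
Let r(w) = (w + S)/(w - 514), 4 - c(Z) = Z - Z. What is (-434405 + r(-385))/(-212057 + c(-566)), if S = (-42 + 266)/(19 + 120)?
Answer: 54283629914/26498354933 ≈ 2.0486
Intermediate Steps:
c(Z) = 4 (c(Z) = 4 - (Z - Z) = 4 - 1*0 = 4 + 0 = 4)
S = 224/139 ≈ 1.6115
r(w) = (224/139 + w)/(-514 + w) (r(w) = (w + 224/139)/(w - 514) = (224/139 + w)/(-514 + w))
(-434405 + r(-385))/(-212057 + c(-566)) = (-434405 + (224/139 - 385)/(-514 - 385))/(-212057 + 4) = (-434405 - 53291/139/(-899))/(-212053) = (-434405 - 1/899*(-53291/139))*(-1/212053) = (-434405 + 53291/124961)*(-1/212053) = -54283629914/124961*(-1/212053) = 54283629914/26498354933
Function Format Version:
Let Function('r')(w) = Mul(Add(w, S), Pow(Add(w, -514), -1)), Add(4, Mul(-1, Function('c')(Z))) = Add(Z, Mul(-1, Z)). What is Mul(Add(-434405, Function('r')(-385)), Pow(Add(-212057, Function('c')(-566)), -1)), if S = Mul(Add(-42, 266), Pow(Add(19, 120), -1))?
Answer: Rational(54283629914, 26498354933) ≈ 2.0486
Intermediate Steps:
Function('c')(Z) = 4 (Function('c')(Z) = Add(4, Mul(-1, Add(Z, Mul(-1, Z)))) = Add(4, Mul(-1, 0)) = Add(4, 0) = 4)
S = Rational(224, 139) (S = Mul(224, Pow(139, -1)) = Mul(224, Rational(1, 139)) = Rational(224, 139) ≈ 1.6115)
Function('r')(w) = Mul(Pow(Add(-514, w), -1), Add(Rational(224, 139), w)) (Function('r')(w) = Mul(Add(w, Rational(224, 139)), Pow(Add(w, -514), -1)) = Mul(Add(Rational(224, 139), w), Pow(Add(-514, w), -1)) = Mul(Pow(Add(-514, w), -1), Add(Rational(224, 139), w)))
Mul(Add(-434405, Function('r')(-385)), Pow(Add(-212057, Function('c')(-566)), -1)) = Mul(Add(-434405, Mul(Pow(Add(-514, -385), -1), Add(Rational(224, 139), -385))), Pow(Add(-212057, 4), -1)) = Mul(Add(-434405, Mul(Pow(-899, -1), Rational(-53291, 139))), Pow(-212053, -1)) = Mul(Add(-434405, Mul(Rational(-1, 899), Rational(-53291, 139))), Rational(-1, 212053)) = Mul(Add(-434405, Rational(53291, 124961)), Rational(-1, 212053)) = Mul(Rational(-54283629914, 124961), Rational(-1, 212053)) = Rational(54283629914, 26498354933)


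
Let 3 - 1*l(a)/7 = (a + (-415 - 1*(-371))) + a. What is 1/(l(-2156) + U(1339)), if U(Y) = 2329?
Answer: 1/32842 ≈ 3.0449e-5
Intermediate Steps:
l(a) = 329 - 14*a (l(a) = 21 - 7*((a + (-415 - 1*(-371))) + a) = 21 - 7*((a + (-415 + 371)) + a) = 21 - 7*((a - 44) + a) = 21 - 7*((-44 + a) + a) = 21 - 7*(-44 + 2*a) = 21 + (308 - 14*a) = 329 - 14*a)
1/(l(-2156) + U(1339)) = 1/((329 - 14*(-2156)) + 2329) = 1/((329 + 30184) + 2329) = 1/(30513 + 2329) = 1/32842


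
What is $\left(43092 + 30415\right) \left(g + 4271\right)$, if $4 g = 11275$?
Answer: $\frac{2084585013}{4} \approx 5.2115 \cdot 10^{8}$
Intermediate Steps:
$g = \frac{11275}{4}$ ($g = \frac{1}{4} \cdot 11275 = \frac{11275}{4} \approx 2818.8$)
$\left(43092 + 30415\right) \left(g + 4271\right) = \left(43092 + 30415\right) \left(\frac{11275}{4} + 4271\right) = 73507 \cdot \frac{28359}{4} = \frac{2084585013}{4}$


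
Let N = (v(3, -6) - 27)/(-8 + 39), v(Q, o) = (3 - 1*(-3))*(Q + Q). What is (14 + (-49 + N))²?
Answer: 1157776/961 ≈ 1204.8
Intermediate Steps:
v(Q, o) = 12*Q (v(Q, o) = (3 + 3)*(2*Q) = 6*(2*Q) = 12*Q)
N = 9/31 (N = (12*3 - 27)/(-8 + 39) = (36 - 27)/31 = 9*(1/31) = 9/31 ≈ 0.29032)
(14 + (-49 + N))² = (14 + (-49 + 9/31))² = (14 - 1510/31)² = (-1076/31)² = 1157776/961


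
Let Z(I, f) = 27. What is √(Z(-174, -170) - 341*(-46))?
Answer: √15713 ≈ 125.35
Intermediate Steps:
√(Z(-174, -170) - 341*(-46)) = √(27 - 341*(-46)) = √(27 + 15686) = √15713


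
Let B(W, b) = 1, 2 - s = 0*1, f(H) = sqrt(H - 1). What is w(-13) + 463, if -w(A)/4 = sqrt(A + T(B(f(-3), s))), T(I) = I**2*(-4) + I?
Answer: 463 - 16*I ≈ 463.0 - 16.0*I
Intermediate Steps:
f(H) = sqrt(-1 + H)
s = 2 (s = 2 - 0 = 2 - 1*0 = 2 + 0 = 2)
T(I) = I - 4*I**2 (T(I) = -4*I**2 + I = I - 4*I**2)
w(A) = -4*sqrt(-3 + A) (w(A) = -4*sqrt(A + 1*(1 - 4*1)) = -4*sqrt(A + 1*(1 - 4)) = -4*sqrt(A + 1*(-3)) = -4*sqrt(A - 3) = -4*sqrt(-3 + A))
w(-13) + 463 = -4*sqrt(-3 - 13) + 463 = -16*I + 463 = 463 - 16*I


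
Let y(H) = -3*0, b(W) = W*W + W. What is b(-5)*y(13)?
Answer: 0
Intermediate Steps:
b(W) = W + W² (b(W) = W² + W = W + W²)
y(H) = 0
b(-5)*y(13) = -5*(1 - 5)*0 = -5*(-4)*0 = 20*0 = 0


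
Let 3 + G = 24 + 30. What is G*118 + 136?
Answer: 6154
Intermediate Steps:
G = 51 (G = -3 + (24 + 30) = -3 + 54 = 51)
G*118 + 136 = 51*118 + 136 = 6018 + 136 = 6154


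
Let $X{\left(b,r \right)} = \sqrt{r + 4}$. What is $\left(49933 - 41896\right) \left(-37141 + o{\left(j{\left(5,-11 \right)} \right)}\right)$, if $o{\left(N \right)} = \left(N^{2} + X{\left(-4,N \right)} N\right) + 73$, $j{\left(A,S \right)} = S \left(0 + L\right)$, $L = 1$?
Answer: $-296943039 - 88407 i \sqrt{7} \approx -2.9694 \cdot 10^{8} - 2.339 \cdot 10^{5} i$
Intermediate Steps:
$X{\left(b,r \right)} = \sqrt{4 + r}$
$j{\left(A,S \right)} = S$ ($j{\left(A,S \right)} = S \left(0 + 1\right) = S 1 = S$)
$o{\left(N \right)} = 73 + N^{2} + N \sqrt{4 + N}$ ($o{\left(N \right)} = \left(N^{2} + \sqrt{4 + N} N\right) + 73 = \left(N^{2} + N \sqrt{4 + N}\right) + 73 = 73 + N^{2} + N \sqrt{4 + N}$)
$\left(49933 - 41896\right) \left(-37141 + o{\left(j{\left(5,-11 \right)} \right)}\right) = \left(49933 - 41896\right) \left(-37141 + \left(73 + \left(-11\right)^{2} - 11 \sqrt{4 - 11}\right)\right) = 8037 \left(-37141 + \left(73 + 121 - 11 \sqrt{-7}\right)\right) = 8037 \left(-37141 + \left(73 + 121 - 11 i \sqrt{7}\right)\right) = 8037 \left(-37141 + \left(194 - 11 i \sqrt{7}\right)\right) = 8037 \left(-36947 - 11 i \sqrt{7}\right) = -296943039 - 88407 i \sqrt{7}$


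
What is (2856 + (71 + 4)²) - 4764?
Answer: 3717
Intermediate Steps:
(2856 + (71 + 4)²) - 4764 = (2856 + 75²) - 4764 = (2856 + 5625) - 4764 = 8481 - 4764 = 3717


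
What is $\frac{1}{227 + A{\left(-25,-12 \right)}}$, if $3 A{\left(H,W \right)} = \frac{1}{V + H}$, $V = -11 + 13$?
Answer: $\frac{69}{15662} \approx 0.0044056$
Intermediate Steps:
$V = 2$
$A{\left(H,W \right)} = \frac{1}{3 \left(2 + H\right)}$
$\frac{1}{227 + A{\left(-25,-12 \right)}} = \frac{1}{227 + \frac{1}{3 \left(2 - 25\right)}} = \frac{1}{227 + \frac{1}{3 \left(-23\right)}} = \frac{1}{227 + \frac{1}{3} \left(- \frac{1}{23}\right)} = \frac{1}{227 - \frac{1}{69}} = \frac{1}{\frac{15662}{69}} = \frac{69}{15662}$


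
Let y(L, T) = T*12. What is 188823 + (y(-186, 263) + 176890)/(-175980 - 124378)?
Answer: 28357159294/150179 ≈ 1.8882e+5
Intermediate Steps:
y(L, T) = 12*T
188823 + (y(-186, 263) + 176890)/(-175980 - 124378) = 188823 + (12*263 + 176890)/(-175980 - 124378) = 188823 + (3156 + 176890)/(-300358) = 188823 + 180046*(-1/300358) = 188823 - 90023/150179 = 28357159294/150179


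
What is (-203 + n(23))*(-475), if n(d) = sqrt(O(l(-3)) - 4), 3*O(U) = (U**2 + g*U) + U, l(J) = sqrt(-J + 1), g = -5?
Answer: 96425 - 1900*I*sqrt(3)/3 ≈ 96425.0 - 1097.0*I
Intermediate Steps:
l(J) = sqrt(1 - J)
O(U) = -4*U/3 + U**2/3 (O(U) = ((U**2 - 5*U) + U)/3 = (U**2 - 4*U)/3 = -4*U/3 + U**2/3)
n(d) = 4*I*sqrt(3)/3 (n(d) = sqrt(sqrt(1 - 1*(-3))*(-4 + sqrt(1 - 1*(-3)))/3 - 4) = sqrt(sqrt(1 + 3)*(-4 + sqrt(1 + 3))/3 - 4) = sqrt(sqrt(4)*(-4 + sqrt(4))/3 - 4) = sqrt((1/3)*2*(-4 + 2) - 4) = sqrt((1/3)*2*(-2) - 4) = sqrt(-4/3 - 4) = sqrt(-16/3) = 4*I*sqrt(3)/3)
(-203 + n(23))*(-475) = (-203 + 4*I*sqrt(3)/3)*(-475) = 96425 - 1900*I*sqrt(3)/3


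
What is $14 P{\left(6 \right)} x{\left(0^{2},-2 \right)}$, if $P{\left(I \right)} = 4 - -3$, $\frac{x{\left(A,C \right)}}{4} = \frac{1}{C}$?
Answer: $-196$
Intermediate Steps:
$x{\left(A,C \right)} = \frac{4}{C}$
$P{\left(I \right)} = 7$ ($P{\left(I \right)} = 4 + 3 = 7$)
$14 P{\left(6 \right)} x{\left(0^{2},-2 \right)} = 14 \cdot 7 \frac{4}{-2} = 98 \cdot 4 \left(- \frac{1}{2}\right) = 98 \left(-2\right) = -196$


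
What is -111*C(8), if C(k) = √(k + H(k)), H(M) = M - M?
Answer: -222*√2 ≈ -313.96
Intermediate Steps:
H(M) = 0
C(k) = √k (C(k) = √(k + 0) = √k)
-111*C(8) = -222*√2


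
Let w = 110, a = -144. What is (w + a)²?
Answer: 1156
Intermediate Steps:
(w + a)² = (110 - 144)² = (-34)² = 1156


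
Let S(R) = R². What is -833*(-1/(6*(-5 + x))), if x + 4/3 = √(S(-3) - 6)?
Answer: -15827/668 - 2499*√3/668 ≈ -30.173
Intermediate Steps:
x = -4/3 + √3 (x = -4/3 + √((-3)² - 6) = -4/3 + √(9 - 6) = -4/3 + √3 ≈ 0.39872)
-833*(-1/(6*(-5 + x))) = -833*(-1/(6*(-5 + (-4/3 + √3)))) = -833*(-1/(6*(-19/3 + √3))) = -833/(38 - 6*√3)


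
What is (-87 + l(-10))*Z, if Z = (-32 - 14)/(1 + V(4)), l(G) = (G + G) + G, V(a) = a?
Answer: 5382/5 ≈ 1076.4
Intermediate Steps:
l(G) = 3*G (l(G) = 2*G + G = 3*G)
Z = -46/5 (Z = (-32 - 14)/(1 + 4) = -46/5 ≈ -9.2000)
(-87 + l(-10))*Z = (-87 + 3*(-10))*(-46/5) = (-87 - 30)*(-46/5) = -117*(-46/5) = 5382/5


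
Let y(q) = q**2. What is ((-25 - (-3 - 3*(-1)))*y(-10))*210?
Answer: -525000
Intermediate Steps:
((-25 - (-3 - 3*(-1)))*y(-10))*210 = ((-25 - (-3 - 3*(-1)))*(-10)**2)*210 = ((-25 - (-3 + 3))*100)*210 = ((-25 - 1*0)*100)*210 = ((-25 + 0)*100)*210 = -25*100*210 = -2500*210 = -525000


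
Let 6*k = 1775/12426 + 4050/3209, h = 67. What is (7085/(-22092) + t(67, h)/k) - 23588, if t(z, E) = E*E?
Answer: -5466745709044223/1237622007300 ≈ -4417.1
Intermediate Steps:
t(z, E) = E²
k = 56021275/239250204 (k = (1775/12426 + 4050/3209)/6 = (⅙)*(56021275/39875034) = 56021275/239250204 ≈ 0.23415)
(7085/(-22092) + t(67, h)/k) - 23588 = (7085/(-22092) + 67²/(56021275/239250204)) - 23588 = (7085*(-1/22092) + 4489*(239250204/56021275)) - 23588 = (-7085/22092 + 1073994165756/56021275) - 23588 = 23726282199148177/1237622007300 - 23588 = -5466745709044223/1237622007300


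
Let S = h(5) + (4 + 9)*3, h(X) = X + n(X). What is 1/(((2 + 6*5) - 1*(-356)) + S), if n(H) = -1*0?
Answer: 1/432 ≈ 0.0023148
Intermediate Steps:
n(H) = 0
h(X) = X (h(X) = X + 0 = X)
S = 44 (S = 5 + (4 + 9)*3 = 5 + 13*3 = 5 + 39 = 44)
1/(((2 + 6*5) - 1*(-356)) + S) = 1/(((2 + 6*5) - 1*(-356)) + 44) = 1/(((2 + 30) + 356) + 44) = 1/((32 + 356) + 44) = 1/(388 + 44) = 1/432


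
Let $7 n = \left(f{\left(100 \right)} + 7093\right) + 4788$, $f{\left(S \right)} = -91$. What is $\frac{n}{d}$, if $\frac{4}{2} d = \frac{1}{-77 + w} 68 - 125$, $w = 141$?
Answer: $- \frac{125760}{4627} \approx -27.18$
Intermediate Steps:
$d = - \frac{1983}{32}$ ($d = \frac{\frac{1}{-77 + 141} \cdot 68 - 125}{2} = \frac{\frac{1}{64} \cdot 68 - 125}{2} = \frac{\frac{17}{16} - 125}{2} = \frac{1}{2} \left(- \frac{1983}{16}\right) = - \frac{1983}{32} \approx -61.969$)
$n = \frac{11790}{7}$ ($n = \frac{\left(-91 + 7093\right) + 4788}{7} = \frac{7002 + 4788}{7} = \frac{1}{7} \cdot 11790 = \frac{11790}{7} \approx 1684.3$)
$\frac{n}{d} = \frac{11790}{7 \left(- \frac{1983}{32}\right)} = \frac{11790}{7} \left(- \frac{32}{1983}\right) = - \frac{125760}{4627}$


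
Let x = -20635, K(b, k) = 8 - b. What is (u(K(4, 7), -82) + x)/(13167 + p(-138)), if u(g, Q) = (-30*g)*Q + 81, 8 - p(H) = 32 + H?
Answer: -10714/13281 ≈ -0.80672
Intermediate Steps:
p(H) = -24 - H (p(H) = 8 - (32 + H) = 8 + (-32 - H) = -24 - H)
u(g, Q) = 81 - 30*Q*g (u(g, Q) = -30*Q*g + 81 = 81 - 30*Q*g)
(u(K(4, 7), -82) + x)/(13167 + p(-138)) = ((81 - 30*(-82)*(8 - 1*4)) - 20635)/(13167 + (-24 - 1*(-138))) = ((81 - 30*(-82)*(8 - 4)) - 20635)/(13167 + (-24 + 138)) = ((81 - 30*(-82)*4) - 20635)/(13167 + 114) = ((81 + 9840) - 20635)/13281 = (9921 - 20635)*(1/13281) = -10714*1/13281 = -10714/13281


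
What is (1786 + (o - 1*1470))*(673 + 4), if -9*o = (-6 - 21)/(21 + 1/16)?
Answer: 72127580/337 ≈ 2.1403e+5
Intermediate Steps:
o = 48/337 (o = -(-6 - 21)/(9*(21 + 1/16)) = -(-27)/(9*(21 + 1/16)) = -(-27)/(9*337/16) = -16*(-27)/3033 = -1/9*(-432/337) = 48/337 ≈ 0.14243)
(1786 + (o - 1*1470))*(673 + 4) = (1786 + (48/337 - 1*1470))*(673 + 4) = (1786 + (48/337 - 1470))*677 = (1786 - 495342/337)*677 = (106540/337)*677 = 72127580/337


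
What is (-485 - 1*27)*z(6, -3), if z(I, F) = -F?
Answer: -1536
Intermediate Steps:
(-485 - 1*27)*z(6, -3) = (-485 - 1*27)*(-1*(-3)) = (-485 - 27)*3 = -512*3 = -1536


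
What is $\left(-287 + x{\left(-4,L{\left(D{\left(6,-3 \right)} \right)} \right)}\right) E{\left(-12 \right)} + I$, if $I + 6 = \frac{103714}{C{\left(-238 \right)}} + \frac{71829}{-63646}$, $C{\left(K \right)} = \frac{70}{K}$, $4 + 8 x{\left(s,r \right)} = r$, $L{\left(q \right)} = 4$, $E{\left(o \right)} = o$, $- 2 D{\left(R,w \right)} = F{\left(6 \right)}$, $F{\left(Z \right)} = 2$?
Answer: $- \frac{111122965553}{318230} \approx -3.4919 \cdot 10^{5}$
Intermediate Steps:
$D{\left(R,w \right)} = -1$ ($D{\left(R,w \right)} = \left(- \frac{1}{2}\right) 2 = -1$)
$x{\left(s,r \right)} = - \frac{1}{2} + \frac{r}{8}$
$I = - \frac{112218949673}{318230}$ ($I = -6 + \left(\frac{103714}{70 \frac{1}{-238}} + \frac{71829}{-63646}\right) = -6 + \left(\frac{103714}{70 \left(- \frac{1}{238}\right)} + 71829 \left(- \frac{1}{63646}\right)\right) = -6 + \left(\frac{103714}{- \frac{5}{17}} - \frac{71829}{63646}\right) = -6 + \left(103714 \left(- \frac{17}{5}\right) - \frac{71829}{63646}\right) = -6 - \frac{112217040293}{318230} = - \frac{112218949673}{318230} \approx -3.5263 \cdot 10^{5}$)
$\left(-287 + x{\left(-4,L{\left(D{\left(6,-3 \right)} \right)} \right)}\right) E{\left(-12 \right)} + I = \left(-287 + \left(- \frac{1}{2} + \frac{1}{8} \cdot 4\right)\right) \left(-12\right) - \frac{112218949673}{318230} = \left(-287 + \left(- \frac{1}{2} + \frac{1}{2}\right)\right) \left(-12\right) - \frac{112218949673}{318230} = \left(-287 + 0\right) \left(-12\right) - \frac{112218949673}{318230} = \left(-287\right) \left(-12\right) - \frac{112218949673}{318230} = 3444 - \frac{112218949673}{318230} = - \frac{111122965553}{318230}$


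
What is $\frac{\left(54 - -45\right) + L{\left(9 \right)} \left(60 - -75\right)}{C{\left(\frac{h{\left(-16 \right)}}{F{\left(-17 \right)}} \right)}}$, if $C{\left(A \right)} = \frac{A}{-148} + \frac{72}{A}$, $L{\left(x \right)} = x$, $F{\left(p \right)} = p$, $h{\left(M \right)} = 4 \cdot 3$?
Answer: $- \frac{275502}{21385} \approx -12.883$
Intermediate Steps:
$h{\left(M \right)} = 12$
$C{\left(A \right)} = \frac{72}{A} - \frac{A}{148}$ ($C{\left(A \right)} = A \left(- \frac{1}{148}\right) + \frac{72}{A} = - \frac{A}{148} + \frac{72}{A} = \frac{72}{A} - \frac{A}{148}$)
$\frac{\left(54 - -45\right) + L{\left(9 \right)} \left(60 - -75\right)}{C{\left(\frac{h{\left(-16 \right)}}{F{\left(-17 \right)}} \right)}} = \frac{\left(54 - -45\right) + 9 \left(60 - -75\right)}{\frac{72}{12 \frac{1}{-17}} - \frac{12 \frac{1}{-17}}{148}} = \frac{\left(54 + 45\right) + 9 \left(60 + 75\right)}{\frac{72}{12 \left(- \frac{1}{17}\right)} - \frac{12 \left(- \frac{1}{17}\right)}{148}} = \frac{99 + 9 \cdot 135}{\frac{72}{- \frac{12}{17}} - - \frac{3}{629}} = \frac{99 + 1215}{72 \left(- \frac{17}{12}\right) + \frac{3}{629}} = \frac{1314}{-102 + \frac{3}{629}} = \frac{1314}{- \frac{64155}{629}} = 1314 \left(- \frac{629}{64155}\right) = - \frac{275502}{21385}$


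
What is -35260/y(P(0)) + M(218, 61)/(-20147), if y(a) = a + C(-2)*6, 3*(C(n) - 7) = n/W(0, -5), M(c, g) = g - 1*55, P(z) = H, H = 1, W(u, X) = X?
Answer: -3551917414/4412193 ≈ -805.02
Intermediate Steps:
P(z) = 1
M(c, g) = -55 + g (M(c, g) = g - 55 = -55 + g)
C(n) = 7 - n/15 (C(n) = 7 + (n/(-5))/3 = 7 + (n*(-⅕))/3 = 7 + (-n/5)/3 = 7 - n/15)
y(a) = 214/5 + a (y(a) = a + (7 - 1/15*(-2))*6 = a + (7 + 2/15)*6 = a + (107/15)*6 = a + 214/5 = 214/5 + a)
-35260/y(P(0)) + M(218, 61)/(-20147) = -35260/(214/5 + 1) + (-55 + 61)/(-20147) = -35260/219/5 + 6*(-1/20147) = -35260*5/219 - 6/20147 = -176300/219 - 6/20147 = -3551917414/4412193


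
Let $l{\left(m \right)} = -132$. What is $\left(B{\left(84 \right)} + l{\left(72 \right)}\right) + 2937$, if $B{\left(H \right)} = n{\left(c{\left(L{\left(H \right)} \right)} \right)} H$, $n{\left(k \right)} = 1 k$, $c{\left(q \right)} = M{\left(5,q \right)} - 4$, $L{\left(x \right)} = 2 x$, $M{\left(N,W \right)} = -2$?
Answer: $2301$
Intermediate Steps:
$c{\left(q \right)} = -6$ ($c{\left(q \right)} = -2 - 4 = -6$)
$n{\left(k \right)} = k$
$B{\left(H \right)} = - 6 H$
$\left(B{\left(84 \right)} + l{\left(72 \right)}\right) + 2937 = \left(\left(-6\right) 84 - 132\right) + 2937 = \left(-504 - 132\right) + 2937 = -636 + 2937 = 2301$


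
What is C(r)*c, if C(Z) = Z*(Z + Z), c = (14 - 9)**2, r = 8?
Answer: 3200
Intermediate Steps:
c = 25 (c = 5**2 = 25)
C(Z) = 2*Z**2 (C(Z) = Z*(2*Z) = 2*Z**2)
C(r)*c = (2*8**2)*25 = (2*64)*25 = 128*25 = 3200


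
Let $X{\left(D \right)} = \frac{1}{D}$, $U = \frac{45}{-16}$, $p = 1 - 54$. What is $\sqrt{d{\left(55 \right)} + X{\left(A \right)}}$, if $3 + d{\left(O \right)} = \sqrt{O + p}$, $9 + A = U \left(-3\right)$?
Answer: $\frac{\sqrt{-43 + 9 \sqrt{2}}}{3} \approx 1.834 i$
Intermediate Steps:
$p = -53$
$U = - \frac{45}{16}$ ($U = 45 \left(- \frac{1}{16}\right) = - \frac{45}{16} \approx -2.8125$)
$A = - \frac{9}{16}$ ($A = -9 - - \frac{135}{16} = -9 + \frac{135}{16} = - \frac{9}{16} \approx -0.5625$)
$d{\left(O \right)} = -3 + \sqrt{-53 + O}$ ($d{\left(O \right)} = -3 + \sqrt{O - 53} = -3 + \sqrt{-53 + O}$)
$\sqrt{d{\left(55 \right)} + X{\left(A \right)}} = \sqrt{\left(-3 + \sqrt{-53 + 55}\right) + \frac{1}{- \frac{9}{16}}} = \sqrt{\left(-3 + \sqrt{2}\right) - \frac{16}{9}} = \sqrt{- \frac{43}{9} + \sqrt{2}}$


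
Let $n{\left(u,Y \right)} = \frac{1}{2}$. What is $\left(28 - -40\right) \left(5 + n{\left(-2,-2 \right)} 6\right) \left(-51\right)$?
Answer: $-27744$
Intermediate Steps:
$n{\left(u,Y \right)} = \frac{1}{2}$
$\left(28 - -40\right) \left(5 + n{\left(-2,-2 \right)} 6\right) \left(-51\right) = \left(28 - -40\right) \left(5 + \frac{1}{2} \cdot 6\right) \left(-51\right) = \left(28 + 40\right) \left(5 + 3\right) \left(-51\right) = 68 \cdot 8 \left(-51\right) = 544 \left(-51\right) = -27744$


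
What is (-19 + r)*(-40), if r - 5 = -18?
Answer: 1280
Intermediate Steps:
r = -13 (r = 5 - 18 = -13)
(-19 + r)*(-40) = (-19 - 13)*(-40) = -32*(-40) = 1280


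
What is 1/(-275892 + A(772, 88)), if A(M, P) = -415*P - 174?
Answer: -1/312586 ≈ -3.1991e-6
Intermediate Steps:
A(M, P) = -174 - 415*P
1/(-275892 + A(772, 88)) = 1/(-275892 + (-174 - 415*88)) = 1/(-275892 + (-174 - 36520)) = 1/(-275892 - 36694) = 1/(-312586) = -1/312586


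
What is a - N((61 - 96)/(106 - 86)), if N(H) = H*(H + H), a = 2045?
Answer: 16311/8 ≈ 2038.9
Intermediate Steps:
N(H) = 2*H**2 (N(H) = H*(2*H) = 2*H**2)
a - N((61 - 96)/(106 - 86)) = 2045 - 2*((61 - 96)/(106 - 86))**2 = 2045 - 2*(-35/20)**2 = 2045 - 2*(-35*1/20)**2 = 2045 - 2*(-7/4)**2 = 2045 - 2*49/16 = 2045 - 1*49/8 = 2045 - 49/8 = 16311/8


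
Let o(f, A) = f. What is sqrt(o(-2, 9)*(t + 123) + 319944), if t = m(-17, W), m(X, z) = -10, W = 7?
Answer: sqrt(319718) ≈ 565.44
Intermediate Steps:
t = -10
sqrt(o(-2, 9)*(t + 123) + 319944) = sqrt(-2*(-10 + 123) + 319944) = sqrt(-2*113 + 319944) = sqrt(-226 + 319944) = sqrt(319718)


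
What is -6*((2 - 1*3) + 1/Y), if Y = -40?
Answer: 123/20 ≈ 6.1500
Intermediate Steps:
-6*((2 - 1*3) + 1/Y) = -6*((2 - 1*3) + 1/(-40)) = -6*((2 - 3) - 1/40) = -6*(-1 - 1/40) = -6*(-41/40) = 123/20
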